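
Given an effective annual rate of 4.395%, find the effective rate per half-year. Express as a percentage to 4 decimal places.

The per-half-year rate i satisfies (1 + i)^2 = 1 + 0.04395.
i = 1.04395^(1/2) − 1 = 0.0217387 = 2.1739%.

2.1739%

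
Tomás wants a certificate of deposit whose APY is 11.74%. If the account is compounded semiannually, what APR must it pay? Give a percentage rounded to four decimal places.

(1 + r/2)^2 − 1 = 0.1174, so 1 + r/2 = 1.1174^(1/2).
r/2 = 0.057071, so r = 0.114143 = 11.4143%.

11.4143%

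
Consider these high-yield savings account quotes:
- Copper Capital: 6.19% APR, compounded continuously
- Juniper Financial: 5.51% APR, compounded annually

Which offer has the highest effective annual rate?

Copper Capital: e^0.0619 − 1 = 6.386%
Juniper Financial: compounded annually, EAR = 5.510%
The highest effective annual rate is Copper Capital at 6.386%.

Copper Capital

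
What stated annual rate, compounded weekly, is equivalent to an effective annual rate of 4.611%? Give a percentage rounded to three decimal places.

4.510%

(1 + r/52)^52 − 1 = 0.04611, so 1 + r/52 = 1.04611^(1/52).
r/52 = 0.000867, so r = 0.045098 = 4.510%.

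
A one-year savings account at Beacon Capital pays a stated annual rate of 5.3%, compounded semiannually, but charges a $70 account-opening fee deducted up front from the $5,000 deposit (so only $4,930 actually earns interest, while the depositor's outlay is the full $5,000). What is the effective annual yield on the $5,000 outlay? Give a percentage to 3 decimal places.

Value after one year: 4,930 × (1 + 0.053/2)^2 = 4,930 × 1.053702 = $5,194.75.
Effective yield on the $5,000 outlay: 5,194.75 / 5,000 − 1 = 0.038950 = 3.895%.

3.895%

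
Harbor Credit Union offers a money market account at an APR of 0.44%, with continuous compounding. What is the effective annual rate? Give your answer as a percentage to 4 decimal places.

0.4410%

With continuous compounding, EAR = e^0.0044 − 1.
e^0.0044 = 1.004410, so EAR = 0.004410 = 0.4410%.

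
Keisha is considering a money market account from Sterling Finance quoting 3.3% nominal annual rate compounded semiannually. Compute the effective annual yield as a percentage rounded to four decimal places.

EAR = (1 + 0.033/2)^2 − 1.
= (1 + 0.016500)^2 − 1 = 1.033272 − 1 = 3.3272%.

3.3272%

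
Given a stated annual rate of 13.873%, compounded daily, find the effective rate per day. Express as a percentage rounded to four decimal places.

0.0380%

With a nominal annual rate compounded daily, the periodic rate is the nominal rate divided by 365.
i = 0.13873 / 365 = 0.0003801 = 0.0380%.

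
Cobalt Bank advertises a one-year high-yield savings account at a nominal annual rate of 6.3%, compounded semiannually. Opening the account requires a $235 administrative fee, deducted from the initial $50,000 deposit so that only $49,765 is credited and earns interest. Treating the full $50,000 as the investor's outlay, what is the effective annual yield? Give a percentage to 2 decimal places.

5.90%

Value after one year: 49,765 × (1 + 0.063/2)^2 = 49,765 × 1.063992 = $52,949.57.
Effective yield on the $50,000 outlay: 52,949.57 / 50,000 − 1 = 0.058991 = 5.90%.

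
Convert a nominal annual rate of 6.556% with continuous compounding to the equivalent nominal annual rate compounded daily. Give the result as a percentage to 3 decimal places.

6.557%

EAR under continuous compounding: e^0.06556 − 1 = 0.067757.
Solve (1 + r/365)^365 = 1.067757: r/365 = 1.067757^(1/365) − 1 = 0.000180, so r = 0.065566 = 6.557%.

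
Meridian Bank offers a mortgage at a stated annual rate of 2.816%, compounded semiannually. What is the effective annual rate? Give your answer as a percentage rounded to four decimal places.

EAR = (1 + 0.02816/2)^2 − 1.
= 1.028358 − 1 = 2.8358%.

2.8358%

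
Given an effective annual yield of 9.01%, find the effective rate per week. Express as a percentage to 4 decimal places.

The per-week rate i satisfies (1 + i)^52 = 1 + 0.0901.
i = 1.0901^(1/52) − 1 = 0.0016604 = 0.1660%.

0.1660%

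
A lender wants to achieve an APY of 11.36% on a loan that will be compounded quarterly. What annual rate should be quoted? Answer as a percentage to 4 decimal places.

10.9058%

(1 + r/4)^4 − 1 = 0.1136, so 1 + r/4 = 1.1136^(1/4).
r/4 = 0.027265, so r = 0.109058 = 10.9058%.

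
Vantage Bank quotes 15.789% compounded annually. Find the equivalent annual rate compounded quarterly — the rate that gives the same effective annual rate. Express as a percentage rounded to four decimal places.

Compounded annually, EAR = nominal = 0.157890.
Solve (1 + r/4)^4 = 1.157890: r/4 = 1.157890^(1/4) − 1 = 0.037330, so r = 0.149319 = 14.9319%.

14.9319%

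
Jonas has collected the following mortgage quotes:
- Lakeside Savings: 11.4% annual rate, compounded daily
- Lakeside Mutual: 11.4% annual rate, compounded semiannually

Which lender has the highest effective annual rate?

Lakeside Savings: (1 + 0.114/365)^365 − 1 = 12.073%
Lakeside Mutual: (1 + 0.114/2)^2 − 1 = 11.725%
The highest effective annual rate is Lakeside Savings at 12.073%.

Lakeside Savings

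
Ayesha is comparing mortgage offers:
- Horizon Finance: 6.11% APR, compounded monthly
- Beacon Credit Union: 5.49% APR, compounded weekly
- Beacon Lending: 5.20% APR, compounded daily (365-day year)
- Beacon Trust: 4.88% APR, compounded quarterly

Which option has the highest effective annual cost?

Horizon Finance: (1 + 0.0611/12)^12 − 1 = 6.284%
Beacon Credit Union: (1 + 0.0549/52)^52 − 1 = 5.640%
Beacon Lending: (1 + 0.0520/365)^365 − 1 = 5.337%
Beacon Trust: (1 + 0.0488/4)^4 − 1 = 4.970%
The highest effective annual rate is Horizon Finance at 6.284%.

Horizon Finance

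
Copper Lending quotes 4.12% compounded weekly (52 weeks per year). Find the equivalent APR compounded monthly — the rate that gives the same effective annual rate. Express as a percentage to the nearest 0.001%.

4.125%

EAR = (1 + 0.0412/52)^52 − 1 = 0.042043.
Solve (1 + r/12)^12 = 1.042043: r/12 = 1.042043^(1/12) − 1 = 0.003438, so r = 0.041254 = 4.125%.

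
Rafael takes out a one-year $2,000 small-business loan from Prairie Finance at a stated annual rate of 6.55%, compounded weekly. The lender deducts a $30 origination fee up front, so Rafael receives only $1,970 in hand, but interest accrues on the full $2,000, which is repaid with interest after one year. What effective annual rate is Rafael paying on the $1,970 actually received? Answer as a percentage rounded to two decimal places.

8.39%

Amount owed after one year: 2,000 × (1 + 0.0655/52)^52 = 2,000 × 1.067649 = $2,135.30.
Effective rate on net proceeds: 2,135.30 / 1,970 − 1 = 0.083907 = 8.39%.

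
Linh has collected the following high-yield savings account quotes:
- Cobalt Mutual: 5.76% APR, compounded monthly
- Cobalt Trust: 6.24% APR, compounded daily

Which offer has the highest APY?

Cobalt Trust

Cobalt Mutual: (1 + 0.0576/12)^12 − 1 = 5.915%
Cobalt Trust: (1 + 0.0624/365)^365 − 1 = 6.438%
The highest effective annual rate is Cobalt Trust at 6.438%.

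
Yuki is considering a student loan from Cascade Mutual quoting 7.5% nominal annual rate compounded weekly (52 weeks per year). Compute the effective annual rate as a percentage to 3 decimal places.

EAR = (1 + 0.075/52)^52 − 1.
= (1 + 0.001442)^52 − 1 = 1.077826 − 1 = 7.783%.

7.783%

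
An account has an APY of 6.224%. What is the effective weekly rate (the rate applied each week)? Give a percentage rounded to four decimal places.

The per-week rate i satisfies (1 + i)^52 = 1 + 0.06224.
i = 1.06224^(1/52) − 1 = 0.0011618 = 0.1162%.

0.1162%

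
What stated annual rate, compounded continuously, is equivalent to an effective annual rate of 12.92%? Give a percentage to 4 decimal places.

Continuous: nominal r satisfies e^r − 1 = 0.1292.
r = ln(1 + 0.1292) = ln(1.1292) = 0.121509 = 12.1509%.

12.1509%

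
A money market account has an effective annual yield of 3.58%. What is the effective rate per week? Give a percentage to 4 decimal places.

The per-week rate i satisfies (1 + i)^52 = 1 + 0.0358.
i = 1.0358^(1/52) − 1 = 0.0006767 = 0.0677%.

0.0677%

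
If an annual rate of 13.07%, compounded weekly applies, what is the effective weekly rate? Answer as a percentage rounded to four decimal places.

0.2513%

With a nominal annual rate compounded weekly, the periodic rate is the nominal rate divided by 52.
i = 0.1307 / 52 = 0.0025135 = 0.2513%.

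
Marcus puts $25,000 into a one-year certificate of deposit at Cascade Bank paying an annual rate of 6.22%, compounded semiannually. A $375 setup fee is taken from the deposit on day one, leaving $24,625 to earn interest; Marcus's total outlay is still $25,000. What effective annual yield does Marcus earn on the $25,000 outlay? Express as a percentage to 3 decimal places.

4.722%

Value after one year: 24,625 × (1 + 0.0622/2)^2 = 24,625 × 1.063167 = $26,180.49.
Effective yield on the $25,000 outlay: 26,180.49 / 25,000 − 1 = 0.047220 = 4.722%.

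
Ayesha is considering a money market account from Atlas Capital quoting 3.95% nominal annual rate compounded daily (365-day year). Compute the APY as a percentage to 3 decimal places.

4.029%

EAR = (1 + 0.0395/365)^365 − 1.
= (1 + 0.000108)^365 − 1 = 1.040288 − 1 = 4.029%.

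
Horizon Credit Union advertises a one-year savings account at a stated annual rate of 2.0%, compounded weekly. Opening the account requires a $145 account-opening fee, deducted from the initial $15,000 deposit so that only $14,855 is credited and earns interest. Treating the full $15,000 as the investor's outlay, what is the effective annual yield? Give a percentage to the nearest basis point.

1.03%

Value after one year: 14,855 × (1 + 0.020/52)^52 = 14,855 × 1.020197 = $15,155.03.
Effective yield on the $15,000 outlay: 15,155.03 / 15,000 − 1 = 0.010336 = 1.03%.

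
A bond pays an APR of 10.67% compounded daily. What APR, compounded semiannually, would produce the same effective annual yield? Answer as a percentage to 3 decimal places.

EAR = (1 + 0.1067/365)^365 − 1 = 0.112583.
Solve (1 + r/2)^2 = 1.112583: r/2 = 1.112583^(1/2) − 1 = 0.054791, so r = 0.109581 = 10.958%.

10.958%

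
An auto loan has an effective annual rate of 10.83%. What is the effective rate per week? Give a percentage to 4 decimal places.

0.1979%

The per-week rate i satisfies (1 + i)^52 = 1 + 0.1083.
i = 1.1083^(1/52) − 1 = 0.0019794 = 0.1979%.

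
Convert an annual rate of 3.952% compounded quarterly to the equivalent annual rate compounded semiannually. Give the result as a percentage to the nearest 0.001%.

EAR = (1 + 0.03952/4)^4 − 1 = 0.040110.
Solve (1 + r/2)^2 = 1.040110: r/2 = 1.040110^(1/2) − 1 = 0.019858, so r = 0.039715 = 3.972%.

3.972%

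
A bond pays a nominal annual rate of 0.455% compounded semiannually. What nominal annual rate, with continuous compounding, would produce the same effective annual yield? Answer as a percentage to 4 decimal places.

0.4545%

EAR = (1 + 0.00455/2)^2 − 1 = 0.004555.
Equivalent continuous rate: r = ln(1 + 0.004555) = 0.004545 = 0.4545%.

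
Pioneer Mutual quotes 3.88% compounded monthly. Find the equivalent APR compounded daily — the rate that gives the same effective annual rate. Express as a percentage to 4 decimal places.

EAR = (1 + 0.0388/12)^12 − 1 = 0.039497.
Solve (1 + r/365)^365 = 1.039497: r/365 = 1.039497^(1/365) − 1 = 0.000106, so r = 0.038739 = 3.8739%.

3.8739%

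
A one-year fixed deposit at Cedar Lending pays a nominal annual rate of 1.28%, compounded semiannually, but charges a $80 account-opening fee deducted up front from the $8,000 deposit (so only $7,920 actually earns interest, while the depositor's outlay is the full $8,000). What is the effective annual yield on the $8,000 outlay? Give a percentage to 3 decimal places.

Value after one year: 7,920 × (1 + 0.0128/2)^2 = 7,920 × 1.012841 = $8,021.70.
Effective yield on the $8,000 outlay: 8,021.70 / 8,000 − 1 = 0.002713 = 0.271%.

0.271%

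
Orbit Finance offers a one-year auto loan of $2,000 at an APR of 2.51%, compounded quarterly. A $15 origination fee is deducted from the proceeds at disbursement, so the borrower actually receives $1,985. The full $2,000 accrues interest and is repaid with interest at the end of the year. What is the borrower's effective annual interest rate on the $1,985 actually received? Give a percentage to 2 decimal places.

Amount owed after one year: 2,000 × (1 + 0.0251/4)^4 = 2,000 × 1.025337 = $2,050.67.
Effective rate on net proceeds: 2,050.67 / 1,985 − 1 = 0.033085 = 3.31%.

3.31%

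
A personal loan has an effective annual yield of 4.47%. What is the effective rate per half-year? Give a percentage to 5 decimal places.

2.21057%

The per-half-year rate i satisfies (1 + i)^2 = 1 + 0.0447.
i = 1.0447^(1/2) − 1 = 0.0221057 = 2.21057%.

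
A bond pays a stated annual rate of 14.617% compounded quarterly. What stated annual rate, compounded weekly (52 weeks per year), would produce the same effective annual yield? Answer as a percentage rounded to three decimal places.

EAR = (1 + 0.14617/4)^4 − 1 = 0.154379.
Solve (1 + r/52)^52 = 1.154379: r/52 = 1.154379^(1/52) − 1 = 0.002765, so r = 0.143761 = 14.376%.

14.376%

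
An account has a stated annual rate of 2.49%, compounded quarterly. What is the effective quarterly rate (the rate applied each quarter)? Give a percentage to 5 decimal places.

0.62250%

With a nominal annual rate compounded quarterly, the periodic rate is the nominal rate divided by 4.
i = 0.0249 / 4 = 0.0062250 = 0.62250%.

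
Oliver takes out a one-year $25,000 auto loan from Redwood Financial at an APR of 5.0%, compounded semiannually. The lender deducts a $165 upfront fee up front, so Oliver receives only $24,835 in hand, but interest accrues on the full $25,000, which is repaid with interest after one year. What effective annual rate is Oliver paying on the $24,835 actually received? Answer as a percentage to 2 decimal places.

Amount owed after one year: 25,000 × (1 + 0.050/2)^2 = 25,000 × 1.050625 = $26,265.62.
Effective rate on net proceeds: 26,265.62 / 24,835 − 1 = 0.057605 = 5.76%.

5.76%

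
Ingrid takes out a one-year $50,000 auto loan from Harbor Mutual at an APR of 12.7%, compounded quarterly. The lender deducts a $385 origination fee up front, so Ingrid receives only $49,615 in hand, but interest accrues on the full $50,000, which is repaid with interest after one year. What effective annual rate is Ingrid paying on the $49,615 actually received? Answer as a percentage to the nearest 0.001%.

Amount owed after one year: 50,000 × (1 + 0.127/4)^4 = 50,000 × 1.133177 = $56,658.87.
Effective rate on net proceeds: 56,658.87 / 49,615 − 1 = 0.141971 = 14.197%.

14.197%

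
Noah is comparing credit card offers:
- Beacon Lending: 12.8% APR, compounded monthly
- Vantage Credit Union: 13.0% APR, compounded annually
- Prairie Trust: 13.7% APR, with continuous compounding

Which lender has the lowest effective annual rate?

Vantage Credit Union

Beacon Lending: (1 + 0.128/12)^12 − 1 = 13.578%
Vantage Credit Union: compounded annually, EAR = 13.000%
Prairie Trust: e^0.137 − 1 = 14.683%
The lowest effective annual rate is Vantage Credit Union at 13.000%.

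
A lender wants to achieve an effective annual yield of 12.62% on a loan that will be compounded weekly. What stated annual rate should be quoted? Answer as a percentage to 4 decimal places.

(1 + r/52)^52 − 1 = 0.1262, so 1 + r/52 = 1.1262^(1/52).
r/52 = 0.002288, so r = 0.118985 = 11.8985%.

11.8985%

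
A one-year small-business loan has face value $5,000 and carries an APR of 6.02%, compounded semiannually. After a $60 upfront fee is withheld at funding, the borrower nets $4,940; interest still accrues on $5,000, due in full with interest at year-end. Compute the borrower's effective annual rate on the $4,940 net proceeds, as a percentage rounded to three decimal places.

7.399%

Amount owed after one year: 5,000 × (1 + 0.0602/2)^2 = 5,000 × 1.061106 = $5,305.53.
Effective rate on net proceeds: 5,305.53 / 4,940 − 1 = 0.073994 = 7.399%.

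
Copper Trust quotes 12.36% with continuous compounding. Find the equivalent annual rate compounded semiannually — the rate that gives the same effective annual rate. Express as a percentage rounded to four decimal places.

12.7499%

EAR under continuous compounding: e^0.1236 − 1 = 0.131563.
Solve (1 + r/2)^2 = 1.131563: r/2 = 1.131563^(1/2) − 1 = 0.063750, so r = 0.127499 = 12.7499%.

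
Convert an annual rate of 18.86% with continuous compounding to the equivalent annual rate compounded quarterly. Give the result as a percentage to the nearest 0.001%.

19.312%

EAR under continuous compounding: e^0.1886 − 1 = 0.207558.
Solve (1 + r/4)^4 = 1.207558: r/4 = 1.207558^(1/4) − 1 = 0.048279, so r = 0.193117 = 19.312%.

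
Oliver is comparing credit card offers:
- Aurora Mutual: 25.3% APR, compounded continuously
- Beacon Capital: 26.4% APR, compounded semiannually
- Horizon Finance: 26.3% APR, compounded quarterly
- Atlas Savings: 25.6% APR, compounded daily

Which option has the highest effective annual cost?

Aurora Mutual: e^0.253 − 1 = 28.788%
Beacon Capital: (1 + 0.264/2)^2 − 1 = 28.142%
Horizon Finance: (1 + 0.263/4)^4 − 1 = 29.009%
Atlas Savings: (1 + 0.256/365)^365 − 1 = 29.164%
The highest effective annual rate is Atlas Savings at 29.164%.

Atlas Savings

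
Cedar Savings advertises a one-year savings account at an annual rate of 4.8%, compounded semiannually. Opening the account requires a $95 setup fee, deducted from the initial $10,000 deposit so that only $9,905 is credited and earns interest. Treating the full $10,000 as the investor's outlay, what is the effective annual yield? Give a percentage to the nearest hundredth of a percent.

Value after one year: 9,905 × (1 + 0.048/2)^2 = 9,905 × 1.048576 = $10,386.15.
Effective yield on the $10,000 outlay: 10,386.15 / 10,000 − 1 = 0.038615 = 3.86%.

3.86%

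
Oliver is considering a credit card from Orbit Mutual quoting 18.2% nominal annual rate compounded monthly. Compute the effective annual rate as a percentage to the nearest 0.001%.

19.798%

EAR = (1 + 0.182/12)^12 − 1.
= (1 + 0.015167)^12 − 1 = 1.197976 − 1 = 19.798%.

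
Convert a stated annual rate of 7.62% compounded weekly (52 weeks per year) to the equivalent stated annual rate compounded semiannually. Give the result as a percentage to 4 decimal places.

7.7612%

EAR = (1 + 0.0762/52)^52 − 1 = 0.079118.
Solve (1 + r/2)^2 = 1.079118: r/2 = 1.079118^(1/2) − 1 = 0.038806, so r = 0.077612 = 7.7612%.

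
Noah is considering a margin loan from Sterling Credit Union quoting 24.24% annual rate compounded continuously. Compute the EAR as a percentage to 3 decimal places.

With continuous compounding, EAR = e^0.2424 − 1.
e^0.2424 = 1.274304, so EAR = 0.274304 = 27.430%.

27.430%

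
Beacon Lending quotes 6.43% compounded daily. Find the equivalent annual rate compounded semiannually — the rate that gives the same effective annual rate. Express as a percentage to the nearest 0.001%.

EAR = (1 + 0.0643/365)^365 − 1 = 0.066406.
Solve (1 + r/2)^2 = 1.066406: r/2 = 1.066406^(1/2) − 1 = 0.032669, so r = 0.065339 = 6.534%.

6.534%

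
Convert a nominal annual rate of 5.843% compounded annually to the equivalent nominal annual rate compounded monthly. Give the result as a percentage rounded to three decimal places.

Compounded annually, EAR = nominal = 0.058430.
Solve (1 + r/12)^12 = 1.058430: r/12 = 1.058430^(1/12) − 1 = 0.004743, so r = 0.056921 = 5.692%.

5.692%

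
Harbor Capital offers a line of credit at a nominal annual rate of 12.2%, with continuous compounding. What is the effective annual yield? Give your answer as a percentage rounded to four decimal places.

12.9754%

With continuous compounding, EAR = e^0.122 − 1.
e^0.122 = 1.129754, so EAR = 0.129754 = 12.9754%.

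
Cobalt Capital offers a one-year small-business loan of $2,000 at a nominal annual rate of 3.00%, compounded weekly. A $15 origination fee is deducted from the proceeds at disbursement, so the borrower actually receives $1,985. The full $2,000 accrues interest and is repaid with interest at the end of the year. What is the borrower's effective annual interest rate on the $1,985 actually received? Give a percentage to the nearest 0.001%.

3.823%

Amount owed after one year: 2,000 × (1 + 0.0300/52)^52 = 2,000 × 1.030446 = $2,060.89.
Effective rate on net proceeds: 2,060.89 / 1,985 − 1 = 0.038232 = 3.823%.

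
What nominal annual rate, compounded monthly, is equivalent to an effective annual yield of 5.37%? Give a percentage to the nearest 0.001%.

5.242%

(1 + r/12)^12 − 1 = 0.0537, so 1 + r/12 = 1.0537^(1/12).
r/12 = 0.004368, so r = 0.052422 = 5.242%.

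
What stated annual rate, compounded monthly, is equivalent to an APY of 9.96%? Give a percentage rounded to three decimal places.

9.532%

(1 + r/12)^12 − 1 = 0.0996, so 1 + r/12 = 1.0996^(1/12).
r/12 = 0.007944, so r = 0.095323 = 9.532%.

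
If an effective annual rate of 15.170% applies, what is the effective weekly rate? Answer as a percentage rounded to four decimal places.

The per-week rate i satisfies (1 + i)^52 = 1 + 0.15170.
i = 1.15170^(1/52) − 1 = 0.0027198 = 0.2720%.

0.2720%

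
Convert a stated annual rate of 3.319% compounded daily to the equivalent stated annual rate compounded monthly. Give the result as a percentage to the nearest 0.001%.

3.323%

EAR = (1 + 0.03319/365)^365 − 1 = 0.033745.
Solve (1 + r/12)^12 = 1.033745: r/12 = 1.033745^(1/12) − 1 = 0.002770, so r = 0.033234 = 3.323%.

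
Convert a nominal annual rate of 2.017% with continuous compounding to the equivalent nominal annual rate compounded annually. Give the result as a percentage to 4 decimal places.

EAR under continuous compounding: e^0.02017 − 1 = 0.020375.
Compounded annually, the equivalent nominal rate is the EAR itself: 2.0375%.

2.0375%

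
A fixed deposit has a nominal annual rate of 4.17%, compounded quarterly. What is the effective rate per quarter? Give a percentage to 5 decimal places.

1.04250%

With a nominal annual rate compounded quarterly, the periodic rate is the nominal rate divided by 4.
i = 0.0417 / 4 = 0.0104250 = 1.04250%.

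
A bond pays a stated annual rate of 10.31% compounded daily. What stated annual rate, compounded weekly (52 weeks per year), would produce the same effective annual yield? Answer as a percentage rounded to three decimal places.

10.319%

EAR = (1 + 0.1031/365)^365 − 1 = 0.108586.
Solve (1 + r/52)^52 = 1.108586: r/52 = 1.108586^(1/52) − 1 = 0.001984, so r = 0.103188 = 10.319%.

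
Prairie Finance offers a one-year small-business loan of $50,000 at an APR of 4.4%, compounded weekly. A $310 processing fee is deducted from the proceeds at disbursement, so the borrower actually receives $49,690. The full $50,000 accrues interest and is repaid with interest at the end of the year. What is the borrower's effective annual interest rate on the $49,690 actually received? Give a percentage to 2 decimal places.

Amount owed after one year: 50,000 × (1 + 0.044/52)^52 = 50,000 × 1.044963 = $52,248.15.
Effective rate on net proceeds: 52,248.15 / 49,690 − 1 = 0.051482 = 5.15%.

5.15%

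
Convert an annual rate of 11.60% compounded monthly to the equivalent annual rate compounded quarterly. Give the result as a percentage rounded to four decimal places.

11.7125%

EAR = (1 + 0.1160/12)^12 − 1 = 0.122370.
Solve (1 + r/4)^4 = 1.122370: r/4 = 1.122370^(1/4) − 1 = 0.029281, so r = 0.117125 = 11.7125%.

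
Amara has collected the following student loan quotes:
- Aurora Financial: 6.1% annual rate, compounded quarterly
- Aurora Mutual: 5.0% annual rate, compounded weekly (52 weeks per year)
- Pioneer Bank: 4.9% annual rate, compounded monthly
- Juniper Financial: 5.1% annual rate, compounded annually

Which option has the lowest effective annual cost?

Pioneer Bank

Aurora Financial: (1 + 0.061/4)^4 − 1 = 6.241%
Aurora Mutual: (1 + 0.050/52)^52 − 1 = 5.125%
Pioneer Bank: (1 + 0.049/12)^12 − 1 = 5.012%
Juniper Financial: compounded annually, EAR = 5.100%
The lowest effective annual rate is Pioneer Bank at 5.012%.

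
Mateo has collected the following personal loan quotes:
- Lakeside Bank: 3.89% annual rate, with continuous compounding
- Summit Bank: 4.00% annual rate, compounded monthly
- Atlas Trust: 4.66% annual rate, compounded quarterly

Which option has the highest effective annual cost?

Atlas Trust

Lakeside Bank: e^0.0389 − 1 = 3.967%
Summit Bank: (1 + 0.0400/12)^12 − 1 = 4.074%
Atlas Trust: (1 + 0.0466/4)^4 − 1 = 4.742%
The highest effective annual rate is Atlas Trust at 4.742%.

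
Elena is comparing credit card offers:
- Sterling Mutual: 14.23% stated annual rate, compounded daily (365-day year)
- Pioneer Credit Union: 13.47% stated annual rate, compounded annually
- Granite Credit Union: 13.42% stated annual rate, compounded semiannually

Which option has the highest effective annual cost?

Sterling Mutual: (1 + 0.1423/365)^365 − 1 = 15.289%
Pioneer Credit Union: compounded annually, EAR = 13.470%
Granite Credit Union: (1 + 0.1342/2)^2 − 1 = 13.870%
The highest effective annual rate is Sterling Mutual at 15.289%.

Sterling Mutual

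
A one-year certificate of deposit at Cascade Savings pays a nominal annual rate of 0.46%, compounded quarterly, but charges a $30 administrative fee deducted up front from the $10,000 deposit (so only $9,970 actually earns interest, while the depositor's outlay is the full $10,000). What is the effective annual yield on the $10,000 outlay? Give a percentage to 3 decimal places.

0.159%

Value after one year: 9,970 × (1 + 0.0046/4)^4 = 9,970 × 1.004608 = $10,015.94.
Effective yield on the $10,000 outlay: 10,015.94 / 10,000 − 1 = 0.001594 = 0.159%.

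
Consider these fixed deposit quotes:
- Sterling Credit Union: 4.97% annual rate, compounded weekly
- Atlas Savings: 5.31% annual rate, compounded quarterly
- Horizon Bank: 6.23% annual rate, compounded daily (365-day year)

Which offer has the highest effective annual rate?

Sterling Credit Union: (1 + 0.0497/52)^52 − 1 = 5.093%
Atlas Savings: (1 + 0.0531/4)^4 − 1 = 5.417%
Horizon Bank: (1 + 0.0623/365)^365 − 1 = 6.428%
The highest effective annual rate is Horizon Bank at 6.428%.

Horizon Bank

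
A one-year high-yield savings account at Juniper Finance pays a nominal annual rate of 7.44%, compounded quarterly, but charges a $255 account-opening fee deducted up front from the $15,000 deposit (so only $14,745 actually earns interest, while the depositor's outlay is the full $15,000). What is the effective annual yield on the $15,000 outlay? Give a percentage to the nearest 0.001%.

5.820%

Value after one year: 14,745 × (1 + 0.0744/4)^4 = 14,745 × 1.076502 = $15,873.02.
Effective yield on the $15,000 outlay: 15,873.02 / 15,000 − 1 = 0.058201 = 5.820%.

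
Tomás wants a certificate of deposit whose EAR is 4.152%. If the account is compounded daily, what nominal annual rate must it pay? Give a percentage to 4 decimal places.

(1 + r/365)^365 − 1 = 0.04152, so 1 + r/365 = 1.04152^(1/365).
r/365 = 0.000111, so r = 0.040683 = 4.0683%.

4.0683%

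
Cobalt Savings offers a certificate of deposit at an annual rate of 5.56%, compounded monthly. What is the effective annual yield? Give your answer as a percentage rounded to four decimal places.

5.7039%

EAR = (1 + 0.0556/12)^12 − 1.
= (1 + 0.004633)^12 − 1 = 1.057039 − 1 = 5.7039%.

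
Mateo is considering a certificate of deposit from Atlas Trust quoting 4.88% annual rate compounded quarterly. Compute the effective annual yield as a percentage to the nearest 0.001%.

4.970%

EAR = (1 + 0.0488/4)^4 − 1.
= 1.049700 − 1 = 4.970%.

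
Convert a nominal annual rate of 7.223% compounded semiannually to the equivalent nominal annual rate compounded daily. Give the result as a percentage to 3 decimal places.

EAR = (1 + 0.07223/2)^2 − 1 = 0.073534.
Solve (1 + r/365)^365 = 1.073534: r/365 = 1.073534^(1/365) − 1 = 0.000194, so r = 0.070963 = 7.096%.

7.096%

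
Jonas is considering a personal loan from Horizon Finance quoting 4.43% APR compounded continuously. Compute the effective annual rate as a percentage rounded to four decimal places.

4.5296%

With continuous compounding, EAR = e^0.0443 − 1.
e^0.0443 = 1.045296, so EAR = 0.045296 = 4.5296%.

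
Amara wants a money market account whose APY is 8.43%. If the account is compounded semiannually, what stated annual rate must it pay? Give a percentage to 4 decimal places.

(1 + r/2)^2 − 1 = 0.0843, so 1 + r/2 = 1.0843^(1/2).
r/2 = 0.041297, so r = 0.082595 = 8.2595%.

8.2595%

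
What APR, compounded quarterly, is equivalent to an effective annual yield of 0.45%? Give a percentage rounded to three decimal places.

0.449%

(1 + r/4)^4 − 1 = 0.0045, so 1 + r/4 = 1.0045^(1/4).
r/4 = 0.001123, so r = 0.004492 = 0.449%.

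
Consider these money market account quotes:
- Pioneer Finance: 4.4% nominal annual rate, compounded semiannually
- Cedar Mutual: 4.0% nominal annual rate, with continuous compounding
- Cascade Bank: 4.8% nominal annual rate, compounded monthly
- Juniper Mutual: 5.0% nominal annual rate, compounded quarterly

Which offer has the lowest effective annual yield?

Cedar Mutual

Pioneer Finance: (1 + 0.044/2)^2 − 1 = 4.448%
Cedar Mutual: e^0.040 − 1 = 4.081%
Cascade Bank: (1 + 0.048/12)^12 − 1 = 4.907%
Juniper Mutual: (1 + 0.050/4)^4 − 1 = 5.095%
The lowest effective annual rate is Cedar Mutual at 4.081%.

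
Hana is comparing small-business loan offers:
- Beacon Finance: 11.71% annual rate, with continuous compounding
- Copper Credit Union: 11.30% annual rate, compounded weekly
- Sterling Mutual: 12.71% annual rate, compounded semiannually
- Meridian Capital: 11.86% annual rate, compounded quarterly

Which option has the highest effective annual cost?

Beacon Finance: e^0.1171 − 1 = 12.423%
Copper Credit Union: (1 + 0.1130/52)^52 − 1 = 11.949%
Sterling Mutual: (1 + 0.1271/2)^2 − 1 = 13.114%
Meridian Capital: (1 + 0.1186/4)^4 − 1 = 12.398%
The highest effective annual rate is Sterling Mutual at 13.114%.

Sterling Mutual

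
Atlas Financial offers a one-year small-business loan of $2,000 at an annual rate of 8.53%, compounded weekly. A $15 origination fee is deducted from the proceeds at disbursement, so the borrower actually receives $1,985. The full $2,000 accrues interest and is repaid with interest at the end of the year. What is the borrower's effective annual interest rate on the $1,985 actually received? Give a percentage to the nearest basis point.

9.72%

Amount owed after one year: 2,000 × (1 + 0.0853/52)^52 = 2,000 × 1.088968 = $2,177.94.
Effective rate on net proceeds: 2,177.94 / 1,985 − 1 = 0.097197 = 9.72%.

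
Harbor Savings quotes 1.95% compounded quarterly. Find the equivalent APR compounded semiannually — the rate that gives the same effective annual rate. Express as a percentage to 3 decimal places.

EAR = (1 + 0.0195/4)^4 − 1 = 0.019643.
Solve (1 + r/2)^2 = 1.019643: r/2 = 1.019643^(1/2) − 1 = 0.009774, so r = 0.019548 = 1.955%.

1.955%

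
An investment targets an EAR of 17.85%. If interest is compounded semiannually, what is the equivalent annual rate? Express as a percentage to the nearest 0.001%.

(1 + r/2)^2 − 1 = 0.1785, so 1 + r/2 = 1.1785^(1/2).
r/2 = 0.085587, so r = 0.171175 = 17.117%.

17.117%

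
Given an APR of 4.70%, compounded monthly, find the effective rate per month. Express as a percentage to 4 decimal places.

With a nominal annual rate compounded monthly, the periodic rate is the nominal rate divided by 12.
i = 0.0470 / 12 = 0.0039167 = 0.3917%.

0.3917%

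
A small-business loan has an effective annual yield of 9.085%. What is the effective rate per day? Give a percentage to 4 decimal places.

The per-day rate i satisfies (1 + i)^365 = 1 + 0.09085.
i = 1.09085^(1/365) − 1 = 0.0002383 = 0.0238%.

0.0238%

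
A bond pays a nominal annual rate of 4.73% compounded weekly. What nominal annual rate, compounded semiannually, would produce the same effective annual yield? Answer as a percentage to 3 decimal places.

EAR = (1 + 0.0473/52)^52 − 1 = 0.048414.
Solve (1 + r/2)^2 = 1.048414: r/2 = 1.048414^(1/2) − 1 = 0.023921, so r = 0.047842 = 4.784%.

4.784%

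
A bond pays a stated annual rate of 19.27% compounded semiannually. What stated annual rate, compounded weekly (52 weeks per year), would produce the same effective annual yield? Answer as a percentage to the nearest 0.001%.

18.430%

EAR = (1 + 0.1927/2)^2 − 1 = 0.201983.
Solve (1 + r/52)^52 = 1.201983: r/52 = 1.201983^(1/52) − 1 = 0.003544, so r = 0.184299 = 18.430%.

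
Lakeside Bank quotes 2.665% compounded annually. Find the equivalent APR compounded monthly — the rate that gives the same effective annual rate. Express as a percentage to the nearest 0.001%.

Compounded annually, EAR = nominal = 0.026650.
Solve (1 + r/12)^12 = 1.026650: r/12 = 1.026650^(1/12) − 1 = 0.002194, so r = 0.026330 = 2.633%.

2.633%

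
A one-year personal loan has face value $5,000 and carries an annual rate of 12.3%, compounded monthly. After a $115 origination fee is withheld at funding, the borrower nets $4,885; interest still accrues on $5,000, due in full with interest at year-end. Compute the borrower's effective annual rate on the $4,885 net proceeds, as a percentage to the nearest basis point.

15.68%

Amount owed after one year: 5,000 × (1 + 0.123/12)^12 = 5,000 × 1.130177 = $5,650.88.
Effective rate on net proceeds: 5,650.88 / 4,885 − 1 = 0.156783 = 15.68%.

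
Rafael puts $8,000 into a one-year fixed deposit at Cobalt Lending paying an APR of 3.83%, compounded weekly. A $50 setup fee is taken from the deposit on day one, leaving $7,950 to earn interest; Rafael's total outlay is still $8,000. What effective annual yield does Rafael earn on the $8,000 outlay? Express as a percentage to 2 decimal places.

Value after one year: 7,950 × (1 + 0.0383/52)^52 = 7,950 × 1.039028 = $8,260.27.
Effective yield on the $8,000 outlay: 8,260.27 / 8,000 − 1 = 0.032534 = 3.25%.

3.25%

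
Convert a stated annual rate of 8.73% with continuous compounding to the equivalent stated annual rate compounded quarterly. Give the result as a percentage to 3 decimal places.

8.826%

EAR under continuous compounding: e^0.0873 − 1 = 0.091224.
Solve (1 + r/4)^4 = 1.091224: r/4 = 1.091224^(1/4) − 1 = 0.022065, so r = 0.088260 = 8.826%.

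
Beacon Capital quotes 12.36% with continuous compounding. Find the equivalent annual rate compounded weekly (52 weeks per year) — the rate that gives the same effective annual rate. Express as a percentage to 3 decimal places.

12.375%

EAR under continuous compounding: e^0.1236 − 1 = 0.131563.
Solve (1 + r/52)^52 = 1.131563: r/52 = 1.131563^(1/52) − 1 = 0.002380, so r = 0.123747 = 12.375%.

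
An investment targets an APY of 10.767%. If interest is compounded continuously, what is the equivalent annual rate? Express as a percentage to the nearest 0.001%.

Continuous: nominal r satisfies e^r − 1 = 0.10767.
r = ln(1 + 0.10767) = ln(1.10767) = 0.102259 = 10.226%.

10.226%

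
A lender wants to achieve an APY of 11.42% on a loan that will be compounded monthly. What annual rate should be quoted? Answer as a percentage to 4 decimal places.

(1 + r/12)^12 − 1 = 0.1142, so 1 + r/12 = 1.1142^(1/12).
r/12 = 0.009052, so r = 0.108625 = 10.8625%.

10.8625%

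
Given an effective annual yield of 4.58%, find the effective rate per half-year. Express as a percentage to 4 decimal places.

The per-half-year rate i satisfies (1 + i)^2 = 1 + 0.0458.
i = 1.0458^(1/2) − 1 = 0.0226436 = 2.2644%.

2.2644%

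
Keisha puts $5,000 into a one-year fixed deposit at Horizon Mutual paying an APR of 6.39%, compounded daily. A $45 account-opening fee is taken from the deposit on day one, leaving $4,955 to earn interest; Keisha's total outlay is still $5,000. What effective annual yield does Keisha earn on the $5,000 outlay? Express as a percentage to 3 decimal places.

5.639%

Value after one year: 4,955 × (1 + 0.0639/365)^365 = 4,955 × 1.065980 = $5,281.93.
Effective yield on the $5,000 outlay: 5,281.93 / 5,000 − 1 = 0.056386 = 5.639%.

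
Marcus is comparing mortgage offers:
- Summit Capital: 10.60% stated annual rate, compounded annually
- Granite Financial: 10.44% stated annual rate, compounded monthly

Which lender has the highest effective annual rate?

Summit Capital: compounded annually, EAR = 10.600%
Granite Financial: (1 + 0.1044/12)^12 − 1 = 10.954%
The highest effective annual rate is Granite Financial at 10.954%.

Granite Financial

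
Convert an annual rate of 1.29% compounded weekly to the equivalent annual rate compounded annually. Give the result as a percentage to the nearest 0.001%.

EAR = (1 + 0.0129/52)^52 − 1 = 0.012982.
Compounded annually, the equivalent nominal rate is the EAR itself: 1.298%.

1.298%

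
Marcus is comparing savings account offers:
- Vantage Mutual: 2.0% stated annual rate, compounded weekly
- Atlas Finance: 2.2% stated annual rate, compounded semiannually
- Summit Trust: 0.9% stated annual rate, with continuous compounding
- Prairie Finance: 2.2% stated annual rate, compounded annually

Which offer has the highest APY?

Atlas Finance

Vantage Mutual: (1 + 0.020/52)^52 − 1 = 2.020%
Atlas Finance: (1 + 0.022/2)^2 − 1 = 2.212%
Summit Trust: e^0.009 − 1 = 0.904%
Prairie Finance: compounded annually, EAR = 2.200%
The highest effective annual rate is Atlas Finance at 2.212%.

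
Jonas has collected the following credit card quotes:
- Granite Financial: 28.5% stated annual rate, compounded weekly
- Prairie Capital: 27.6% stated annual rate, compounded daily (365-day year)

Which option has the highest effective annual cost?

Granite Financial: (1 + 0.285/52)^52 − 1 = 32.873%
Prairie Capital: (1 + 0.276/365)^365 − 1 = 31.771%
The highest effective annual rate is Granite Financial at 32.873%.

Granite Financial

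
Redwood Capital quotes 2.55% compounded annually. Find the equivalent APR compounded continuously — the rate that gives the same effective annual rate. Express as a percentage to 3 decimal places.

2.518%

Compounded annually, EAR = nominal = 0.025500.
Equivalent continuous rate: r = ln(1 + 0.025500) = 0.025180 = 2.518%.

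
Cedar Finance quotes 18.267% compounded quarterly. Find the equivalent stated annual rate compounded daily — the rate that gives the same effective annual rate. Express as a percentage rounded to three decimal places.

EAR = (1 + 0.18267/4)^4 − 1 = 0.195568.
Solve (1 + r/365)^365 = 1.195568: r/365 = 1.195568^(1/365) − 1 = 0.000489, so r = 0.178665 = 17.867%.

17.867%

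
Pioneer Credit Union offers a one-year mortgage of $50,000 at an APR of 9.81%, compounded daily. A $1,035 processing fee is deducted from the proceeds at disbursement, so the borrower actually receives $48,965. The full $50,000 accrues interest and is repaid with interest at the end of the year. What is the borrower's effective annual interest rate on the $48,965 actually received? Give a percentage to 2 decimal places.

Amount owed after one year: 50,000 × (1 + 0.0981/365)^365 = 50,000 × 1.103059 = $55,152.93.
Effective rate on net proceeds: 55,152.93 / 48,965 − 1 = 0.126374 = 12.64%.

12.64%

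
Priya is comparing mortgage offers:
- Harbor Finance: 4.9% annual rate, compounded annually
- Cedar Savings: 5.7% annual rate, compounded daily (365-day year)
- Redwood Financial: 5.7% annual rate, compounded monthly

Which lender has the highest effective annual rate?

Cedar Savings

Harbor Finance: compounded annually, EAR = 4.900%
Cedar Savings: (1 + 0.057/365)^365 − 1 = 5.865%
Redwood Financial: (1 + 0.057/12)^12 − 1 = 5.851%
The highest effective annual rate is Cedar Savings at 5.865%.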